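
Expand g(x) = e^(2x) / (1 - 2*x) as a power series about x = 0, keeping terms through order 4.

130*x^4/3 + 64*x^3/3 + 10*x^2 + 4*x + 1

Multiply the numerator's expansion by the denominator's geometric series.
[x^0] = 1;  [x^1] = 4;  [x^2] = 10;  [x^3] = 64/3;  [x^4] = 130/3.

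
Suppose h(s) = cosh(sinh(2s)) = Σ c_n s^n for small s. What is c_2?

Compose series: expand the inner function first, then feed it into the outer expansion.
So c_2 = h′′(0)/2! = 2.

2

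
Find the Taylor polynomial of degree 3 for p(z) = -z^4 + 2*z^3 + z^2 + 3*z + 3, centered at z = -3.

14*(z + 3)^3 - 71*(z + 3)^2 + 159*(z + 3) - 132

[(z + 3)^0] = -132;  [(z + 3)^1] = 159;  [(z + 3)^2] = -71;  [(z + 3)^3] = 14.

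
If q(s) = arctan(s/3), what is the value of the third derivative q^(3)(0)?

-2/27

Differentiate repeatedly and evaluate at the center.
The coefficient of s^3 in the expansion is -1/81, so q′′′(0) = 3! * (-1/81) = -2/27.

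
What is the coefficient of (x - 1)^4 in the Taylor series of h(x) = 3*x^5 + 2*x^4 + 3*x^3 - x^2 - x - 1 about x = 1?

Compute the successive derivatives at the expansion point and divide by k!.
So c_4 = h^(4)(1)/4! = 17.

17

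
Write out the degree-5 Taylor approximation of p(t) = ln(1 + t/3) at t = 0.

Differentiate repeatedly and evaluate at the center.
p(0) = 0
p′(0) = 1/3
p′′(0) = -1/9
p′′′(0) = 2/27
p^(4)(0) = -2/27
p^(5)(0) = 8/81
Then c_k = p^(k)(0)/k! gives each Taylor coefficient.

t^5/1215 - t^4/324 + t^3/81 - t^2/18 + t/3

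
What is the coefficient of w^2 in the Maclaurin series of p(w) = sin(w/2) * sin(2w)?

Expand each factor separately, then convolve coefficients.

1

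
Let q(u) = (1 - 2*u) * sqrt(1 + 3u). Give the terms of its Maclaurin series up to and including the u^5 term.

3321*u^5/256 - 837*u^4/128 + 63*u^3/16 - 33*u^2/8 - u/2 + 1

Multiply each power in the prefactor through the base expansion.
q(0) = 1
q′(0) = -1/2
q′′(0) = -33/4
q′′′(0) = 189/8
q^(4)(0) = -2511/16
q^(5)(0) = 49815/32
Then c_k = q^(k)(0)/k! gives each Taylor coefficient.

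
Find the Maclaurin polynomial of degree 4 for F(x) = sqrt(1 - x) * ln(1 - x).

Take the Cauchy product of the two expansions.

x^4/24 + x^3/24 - x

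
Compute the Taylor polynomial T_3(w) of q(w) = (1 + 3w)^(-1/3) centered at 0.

-14*w^3/3 + 2*w^2 - w + 1

q(0) = 1
q′(0) = -1
q′′(0) = 4
q′′′(0) = -28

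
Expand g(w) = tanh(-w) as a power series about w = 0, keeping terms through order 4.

w^3/3 - w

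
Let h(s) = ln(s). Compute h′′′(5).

2/125

Use the known series and substitute for the argument.
The coefficient of (s - 5)^3 in the expansion is 1/375, so h′′′(5) = 3! * (1/375) = 2/125.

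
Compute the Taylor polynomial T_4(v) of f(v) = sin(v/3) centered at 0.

-v^3/162 + v/3

f(0) = 0
f′(0) = 1/3
f′′(0) = 0
f′′′(0) = -1/27
f^(4)(0) = 0
Dividing each by k! gives the coefficients c_0, ..., c_4.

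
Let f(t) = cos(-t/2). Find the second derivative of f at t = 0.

-1/4

From the series, [t^2] f = -1/8; multiply by 2! = 2 to get -1/4.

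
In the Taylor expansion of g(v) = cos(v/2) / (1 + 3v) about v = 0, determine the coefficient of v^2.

71/8

Take the Cauchy product of the two expansions.
g(0) = 1
g′(0) = -3
g′′(0) = 71/4
So c_2 = g′′(0)/2! = 71/8.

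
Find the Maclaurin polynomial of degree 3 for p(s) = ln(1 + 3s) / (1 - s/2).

Take the Cauchy product of the two expansions.
p(0) = 0
p′(0) = 3
p′′(0) = -6
p′′′(0) = 45

15*s^3/2 - 3*s^2 + 3*s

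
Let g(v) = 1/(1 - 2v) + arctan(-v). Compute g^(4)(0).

Add the two expansions coefficient-wise.
From the series, [v^4] g = 16; multiply by 4! = 24 to get 384.

384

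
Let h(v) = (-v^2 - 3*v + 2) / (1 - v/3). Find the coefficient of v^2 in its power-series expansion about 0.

Shift and add copies of the series according to the polynomial's terms.

-16/9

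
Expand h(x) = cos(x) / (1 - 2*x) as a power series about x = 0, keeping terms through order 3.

Expand 1/(denominator) as a geometric series and multiply by the numerator's series.
[x^0] = 1;  [x^1] = 2;  [x^2] = 7/2;  [x^3] = 7.

7*x^3 + 7*x^2/2 + 2*x + 1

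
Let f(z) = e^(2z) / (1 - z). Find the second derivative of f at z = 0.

10

Expand each factor separately, then convolve coefficients.
The coefficient of z^2 in the expansion is 5, so f′′(0) = 2! * (5) = 10.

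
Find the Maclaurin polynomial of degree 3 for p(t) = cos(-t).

1 - t^2/2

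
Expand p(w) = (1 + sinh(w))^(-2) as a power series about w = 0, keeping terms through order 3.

-13*w^3/3 + 3*w^2 - 2*w + 1

Substitute the inner expansion into the outer series and collect powers.
p(0) = 1
p′(0) = -2
p′′(0) = 6
p′′′(0) = -26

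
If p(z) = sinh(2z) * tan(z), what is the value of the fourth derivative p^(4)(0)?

48

Multiply the two series term by term and collect like powers.
From the series, [z^4] p = 2; multiply by 4! = 24 to get 48.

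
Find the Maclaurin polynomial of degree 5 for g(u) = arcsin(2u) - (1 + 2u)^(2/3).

6508*u^5/3645 + 112*u^4/243 + 76*u^3/81 + 4*u^2/9 + 2*u/3 - 1

Combine the two series term by term.
g(0) = -1
g′(0) = 2/3
g′′(0) = 8/9
g′′′(0) = 152/27
g^(4)(0) = 896/81
g^(5)(0) = 52064/243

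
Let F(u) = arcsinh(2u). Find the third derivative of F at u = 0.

The coefficient of u^3 in the expansion is -4/3, so F′′′(0) = 3! * (-4/3) = -8.

-8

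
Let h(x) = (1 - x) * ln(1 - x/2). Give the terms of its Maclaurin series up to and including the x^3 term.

Multiply each power in the prefactor through the base expansion.

x^3/12 + 3*x^2/8 - x/2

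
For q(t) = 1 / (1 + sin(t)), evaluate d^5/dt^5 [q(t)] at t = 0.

Expand as Σ (-1)^k u^k with u equal to the inner function's series.
The coefficient of t^5 in the expansion is -61/120, so q^(5)(0) = 5! * (-61/120) = -61.

-61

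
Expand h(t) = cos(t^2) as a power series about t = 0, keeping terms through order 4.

1 - t^4/2

Differentiate repeatedly and evaluate at the center.
h(0) = 1
h′(0) = 0
h′′(0) = 0
h′′′(0) = 0
h^(4)(0) = -12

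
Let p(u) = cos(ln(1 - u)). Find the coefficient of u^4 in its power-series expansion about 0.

-5/12

Compose series: expand the inner function first, then feed it into the outer expansion.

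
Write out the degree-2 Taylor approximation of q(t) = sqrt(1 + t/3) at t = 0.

Differentiate repeatedly and evaluate at the center.
q(0) = 1
q′(0) = 1/6
q′′(0) = -1/36
Dividing each by k! gives the coefficients c_0, ..., c_2.

-t^2/72 + t/6 + 1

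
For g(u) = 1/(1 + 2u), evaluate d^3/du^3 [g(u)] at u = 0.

-48

Apply the Taylor formula c_k = f^(k)(a)/k!.
The coefficient of u^3 in the expansion is -8, so g′′′(0) = 3! * (-8) = -48.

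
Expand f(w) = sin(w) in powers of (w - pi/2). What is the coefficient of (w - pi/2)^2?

-1/2

Use the known series and substitute for the argument.
f(pi/2) = 1
f′(pi/2) = 0
f′′(pi/2) = -1
Then c_k = f^(k)(pi/2)/k! gives each Taylor coefficient.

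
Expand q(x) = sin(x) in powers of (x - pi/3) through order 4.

sqrt(3)*(x - pi/3)^4/48 - (x - pi/3)^3/12 - sqrt(3)*(x - pi/3)^2/4 + (x - pi/3)/2 + sqrt(3)/2

q(pi/3) = sqrt(3)/2
q′(pi/3) = 1/2
q′′(pi/3) = -sqrt(3)/2
q′′′(pi/3) = -1/2
q^(4)(pi/3) = sqrt(3)/2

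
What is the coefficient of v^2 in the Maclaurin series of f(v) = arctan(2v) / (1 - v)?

2

Expand 1/(denominator) as a geometric series and multiply by the numerator's series.
So c_2 = f′′(0)/2! = 2.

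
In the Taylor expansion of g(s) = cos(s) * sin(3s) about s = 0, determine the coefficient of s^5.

Write out both Maclaurin series and multiply, keeping only the needed powers.

22/5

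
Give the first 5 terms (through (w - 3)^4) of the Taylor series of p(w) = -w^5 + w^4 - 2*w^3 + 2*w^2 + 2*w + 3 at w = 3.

p(3) = -189
p′(3) = -337
p′′(3) = -464
p′′′(3) = -480
p^(4)(3) = -336
Dividing each by k! gives the coefficients c_0, ..., c_4.

-14*(w - 3)^4 - 80*(w - 3)^3 - 232*(w - 3)^2 - 337*(w - 3) - 189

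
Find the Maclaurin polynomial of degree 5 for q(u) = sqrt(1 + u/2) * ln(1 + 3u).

442509*u^5/10240 - 2283*u^4/128 + 249*u^3/32 - 15*u^2/4 + 3*u

Expand each factor separately, then convolve coefficients.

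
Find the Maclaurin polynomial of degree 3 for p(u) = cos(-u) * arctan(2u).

Multiply the two series term by term and collect like powers.
p(0) = 0
p′(0) = 2
p′′(0) = 0
p′′′(0) = -22
Then c_k = p^(k)(0)/k! gives each Taylor coefficient.

-11*u^3/3 + 2*u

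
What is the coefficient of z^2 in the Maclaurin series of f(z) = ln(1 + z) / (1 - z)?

1/2

Multiply the numerator's expansion by the denominator's geometric series.
[z^0] = 0;  [z^1] = 1;  [z^2] = 1/2.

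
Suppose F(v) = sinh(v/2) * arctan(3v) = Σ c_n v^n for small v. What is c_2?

Write out both Maclaurin series and multiply, keeping only the needed powers.
F(0) = 0
F′(0) = 0
F′′(0) = 3

3/2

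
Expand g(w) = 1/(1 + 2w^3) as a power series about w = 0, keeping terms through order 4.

Use the known series and substitute for the argument.
[w^0] = 1;  [w^1] = 0;  [w^2] = 0;  [w^3] = -2;  [w^4] = 0.

1 - 2*w^3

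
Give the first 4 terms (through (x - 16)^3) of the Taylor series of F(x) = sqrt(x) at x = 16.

F(16) = 4
F′(16) = 1/8
F′′(16) = -1/256
F′′′(16) = 3/8192
Dividing each by k! gives the coefficients c_0, ..., c_3.

(x - 16)^3/16384 - (x - 16)^2/512 + (x - 16)/8 + 4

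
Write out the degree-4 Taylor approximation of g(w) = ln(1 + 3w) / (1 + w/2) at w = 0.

Multiply the two series term by term and collect like powers.
[w^0] = 0;  [w^1] = 3;  [w^2] = -6;  [w^3] = 12;  [w^4] = -105/4.

-105*w^4/4 + 12*w^3 - 6*w^2 + 3*w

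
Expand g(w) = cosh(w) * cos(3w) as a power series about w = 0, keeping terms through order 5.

7*w^4/6 - 4*w^2 + 1

Expand each factor separately, then convolve coefficients.
g(0) = 1
g′(0) = 0
g′′(0) = -8
g′′′(0) = 0
g^(4)(0) = 28
g^(5)(0) = 0
Dividing each by k! gives the coefficients c_0, ..., c_5.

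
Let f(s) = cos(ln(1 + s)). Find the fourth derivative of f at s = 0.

Substitute the inner expansion into the outer series and collect powers.
The coefficient of s^4 in the expansion is -5/12, so f^(4)(0) = 4! * (-5/12) = -10.

-10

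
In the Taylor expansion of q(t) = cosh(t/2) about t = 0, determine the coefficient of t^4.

q(0) = 1
q′(0) = 0
q′′(0) = 1/4
q′′′(0) = 0
q^(4)(0) = 1/16
So c_4 = q^(4)(0)/4! = 1/384.

1/384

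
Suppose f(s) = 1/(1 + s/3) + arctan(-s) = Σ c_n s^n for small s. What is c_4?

1/81

Add the two expansions coefficient-wise.
So c_4 = f^(4)(0)/4! = 1/81.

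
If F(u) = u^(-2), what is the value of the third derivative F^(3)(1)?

The coefficient of (u - 1)^3 in the expansion is -4, so F′′′(1) = 3! * (-4) = -24.

-24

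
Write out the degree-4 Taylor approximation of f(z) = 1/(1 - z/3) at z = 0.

z^4/81 + z^3/27 + z^2/9 + z/3 + 1

Apply the Taylor formula c_k = f^(k)(a)/k!.
f(0) = 1
f′(0) = 1/3
f′′(0) = 2/9
f′′′(0) = 2/9
f^(4)(0) = 8/27
The Taylor polynomial is Σ f^(k)(0)/k! · z^k.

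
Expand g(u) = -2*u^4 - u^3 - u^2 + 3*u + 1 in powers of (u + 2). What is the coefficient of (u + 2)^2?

g(-2) = -33
g′(-2) = 59
g′′(-2) = -86
The Taylor polynomial is Σ g^(k)(-2)/k! · (u + 2)^k.

-43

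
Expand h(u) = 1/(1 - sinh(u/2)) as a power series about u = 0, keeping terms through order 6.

77*u^6/2880 + 181*u^5/3840 + u^4/12 + 7*u^3/48 + u^2/4 + u/2 + 1

Let u equal the inner series; expand the outer function in u and truncate.
h(0) = 1
h′(0) = 1/2
h′′(0) = 1/2
h′′′(0) = 7/8
h^(4)(0) = 2
h^(5)(0) = 181/32
h^(6)(0) = 77/4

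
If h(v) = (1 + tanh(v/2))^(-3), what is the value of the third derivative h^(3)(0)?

-27/4

Compose series: expand the inner function first, then feed it into the outer expansion.
The coefficient of v^3 in the expansion is -9/8, so h′′′(0) = 3! * (-9/8) = -27/4.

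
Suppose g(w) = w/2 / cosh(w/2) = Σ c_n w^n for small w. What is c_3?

-1/16

Divide the numerator series by the denominator series (power-series long division).
g(0) = 0
g′(0) = 1/2
g′′(0) = 0
g′′′(0) = -3/8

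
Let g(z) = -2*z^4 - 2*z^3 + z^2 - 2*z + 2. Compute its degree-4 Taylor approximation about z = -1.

-2*(z + 1)^4 + 6*(z + 1)^3 - 5*(z + 1)^2 - 2*(z + 1) + 5

Use the known series and substitute for the argument.
[(z + 1)^0] = 5;  [(z + 1)^1] = -2;  [(z + 1)^2] = -5;  [(z + 1)^3] = 6;  [(z + 1)^4] = -2.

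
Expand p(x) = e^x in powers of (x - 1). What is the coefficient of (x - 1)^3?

e/6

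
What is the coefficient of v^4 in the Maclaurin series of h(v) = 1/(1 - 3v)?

81

h(0) = 1
h′(0) = 3
h′′(0) = 18
h′′′(0) = 162
h^(4)(0) = 1944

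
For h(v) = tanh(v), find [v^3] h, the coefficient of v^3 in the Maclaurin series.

[v^0] = 0;  [v^1] = 1;  [v^2] = 0;  [v^3] = -1/3.

-1/3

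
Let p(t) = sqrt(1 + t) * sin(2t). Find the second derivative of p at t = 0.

2

Multiply the two series term by term and collect like powers.
The coefficient of t^2 in the expansion is 1, so p′′(0) = 2! * (1) = 2.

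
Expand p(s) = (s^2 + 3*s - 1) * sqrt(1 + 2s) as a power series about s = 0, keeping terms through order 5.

-9*s^5/4 + 13*s^4/8 - s^3 + 9*s^2/2 + 2*s - 1

Distribute the polynomial across the series and collect like powers.
[s^0] = -1;  [s^1] = 2;  [s^2] = 9/2;  [s^3] = -1;  [s^4] = 13/8;  [s^5] = -9/4.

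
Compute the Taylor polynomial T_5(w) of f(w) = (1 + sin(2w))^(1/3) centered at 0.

Let u equal the inner series; expand the outer function in u and truncate.
f(0) = 1
f′(0) = 2/3
f′′(0) = -8/9
f′′′(0) = 8/27
f^(4)(0) = -128/81
f^(5)(0) = 1952/243

244*w^5/3645 - 16*w^4/243 + 4*w^3/81 - 4*w^2/9 + 2*w/3 + 1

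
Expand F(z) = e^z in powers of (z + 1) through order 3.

[(z + 1)^0] = e^(-1);  [(z + 1)^1] = e^(-1);  [(z + 1)^2] = e^(-1)/2;  [(z + 1)^3] = e^(-1)/6.

(z + 1)^3*e^(-1)/6 + (z + 1)^2*e^(-1)/2 + (z + 1)*e^(-1) + e^(-1)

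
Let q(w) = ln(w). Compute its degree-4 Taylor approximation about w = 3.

-(w - 3)^4/324 + (w - 3)^3/81 - (w - 3)^2/18 + (w - 3)/3 + ln(3)

Differentiate repeatedly and evaluate at the center.
[(w - 3)^0] = ln(3);  [(w - 3)^1] = 1/3;  [(w - 3)^2] = -1/18;  [(w - 3)^3] = 1/81;  [(w - 3)^4] = -1/324.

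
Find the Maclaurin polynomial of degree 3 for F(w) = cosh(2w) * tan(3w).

15*w^3 + 3*w

Expand each factor separately, then convolve coefficients.
F(0) = 0
F′(0) = 3
F′′(0) = 0
F′′′(0) = 90
The Taylor polynomial is Σ F^(k)(0)/k! · w^k.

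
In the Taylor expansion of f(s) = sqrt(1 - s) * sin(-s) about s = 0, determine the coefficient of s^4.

Write out both Maclaurin series and multiply, keeping only the needed powers.
[s^0] = 0;  [s^1] = -1;  [s^2] = 1/2;  [s^3] = 7/24;  [s^4] = -1/48.

-1/48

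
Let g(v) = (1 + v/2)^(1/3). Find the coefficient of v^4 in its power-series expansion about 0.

-5/1944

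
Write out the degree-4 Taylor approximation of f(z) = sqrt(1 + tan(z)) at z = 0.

Let u equal the inner series; expand the outer function in u and truncate.
f(0) = 1
f′(0) = 1/2
f′′(0) = -1/4
f′′′(0) = 11/8
f^(4)(0) = -47/16

-47*z^4/384 + 11*z^3/48 - z^2/8 + z/2 + 1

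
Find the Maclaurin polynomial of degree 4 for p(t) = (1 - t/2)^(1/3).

p(0) = 1
p′(0) = -1/6
p′′(0) = -1/18
p′′′(0) = -5/108
p^(4)(0) = -5/81
The Taylor polynomial is Σ p^(k)(0)/k! · t^k.

-5*t^4/1944 - 5*t^3/648 - t^2/36 - t/6 + 1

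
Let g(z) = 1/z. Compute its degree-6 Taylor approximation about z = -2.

g(-2) = -1/2
g′(-2) = -1/4
g′′(-2) = -1/4
g′′′(-2) = -3/8
g^(4)(-2) = -3/4
g^(5)(-2) = -15/8
g^(6)(-2) = -45/8

-(z + 2)^6/128 - (z + 2)^5/64 - (z + 2)^4/32 - (z + 2)^3/16 - (z + 2)^2/8 - (z + 2)/4 - 1/2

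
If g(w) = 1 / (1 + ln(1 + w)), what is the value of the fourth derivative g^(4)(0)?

Write 1/(1+u) = 1 - u + u^2 - u^3 + ... and substitute the series for u.
The coefficient of w^4 in the expansion is 11/3, so g^(4)(0) = 4! * (11/3) = 88.

88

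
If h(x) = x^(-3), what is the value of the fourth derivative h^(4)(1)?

360

Compute the successive derivatives at the expansion point and divide by k!.
The coefficient of (x - 1)^4 in the expansion is 15, so h^(4)(1) = 4! * (15) = 360.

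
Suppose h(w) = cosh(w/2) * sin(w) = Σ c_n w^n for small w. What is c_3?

Write out both Maclaurin series and multiply, keeping only the needed powers.
h(0) = 0
h′(0) = 1
h′′(0) = 0
h′′′(0) = -1/4
So c_3 = h′′′(0)/3! = -1/24.

-1/24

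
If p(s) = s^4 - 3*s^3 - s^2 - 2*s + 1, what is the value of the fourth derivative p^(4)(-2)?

Compute the successive derivatives at the expansion point and divide by k!.
The coefficient of (s + 2)^4 in the expansion is 1, so p^(4)(-2) = 4! * (1) = 24.

24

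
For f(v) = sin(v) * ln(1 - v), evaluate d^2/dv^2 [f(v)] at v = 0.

Expand each factor separately, then convolve coefficients.
From the series, [v^2] f = -1; multiply by 2! = 2 to get -2.

-2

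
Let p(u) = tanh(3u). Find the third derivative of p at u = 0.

-54

The coefficient of u^3 in the expansion is -9, so p′′′(0) = 3! * (-9) = -54.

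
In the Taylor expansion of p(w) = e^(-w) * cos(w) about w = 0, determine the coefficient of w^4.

Take the Cauchy product of the two expansions.
[w^0] = 1;  [w^1] = -1;  [w^2] = 0;  [w^3] = 1/3;  [w^4] = -1/6.

-1/6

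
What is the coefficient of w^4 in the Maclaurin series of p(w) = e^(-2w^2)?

2

[w^0] = 1;  [w^1] = 0;  [w^2] = -2;  [w^3] = 0;  [w^4] = 2.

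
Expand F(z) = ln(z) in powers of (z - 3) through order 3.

(z - 3)^3/81 - (z - 3)^2/18 + (z - 3)/3 + ln(3)

Use the known series and substitute for the argument.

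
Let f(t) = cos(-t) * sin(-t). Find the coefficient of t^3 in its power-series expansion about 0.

Take the Cauchy product of the two expansions.
[t^0] = 0;  [t^1] = -1;  [t^2] = 0;  [t^3] = 2/3.

2/3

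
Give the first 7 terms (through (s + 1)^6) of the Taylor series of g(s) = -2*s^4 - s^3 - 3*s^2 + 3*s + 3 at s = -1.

g(-1) = -4
g′(-1) = 14
g′′(-1) = -24
g′′′(-1) = 42
g^(4)(-1) = -48
g^(5)(-1) = 0
g^(6)(-1) = 0
The Taylor polynomial is Σ g^(k)(-1)/k! · (s + 1)^k.

-2*(s + 1)^4 + 7*(s + 1)^3 - 12*(s + 1)^2 + 14*(s + 1) - 4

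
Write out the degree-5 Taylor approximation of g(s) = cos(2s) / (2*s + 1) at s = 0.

-52*s^5/3 + 26*s^4/3 - 4*s^3 + 2*s^2 - 2*s + 1

Multiply the numerator's expansion by the denominator's geometric series.
g(0) = 1
g′(0) = -2
g′′(0) = 4
g′′′(0) = -24
g^(4)(0) = 208
g^(5)(0) = -2080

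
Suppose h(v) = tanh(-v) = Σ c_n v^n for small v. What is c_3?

1/3

h(0) = 0
h′(0) = -1
h′′(0) = 0
h′′′(0) = 2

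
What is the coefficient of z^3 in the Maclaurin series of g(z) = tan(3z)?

9

g(0) = 0
g′(0) = 3
g′′(0) = 0
g′′′(0) = 54
So c_3 = g′′′(0)/3! = 9.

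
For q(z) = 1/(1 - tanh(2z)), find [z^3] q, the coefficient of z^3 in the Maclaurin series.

Let u equal the inner series; expand the outer function in u and truncate.
q(0) = 1
q′(0) = 2
q′′(0) = 8
q′′′(0) = 32
The Taylor polynomial is Σ q^(k)(0)/k! · z^k.

16/3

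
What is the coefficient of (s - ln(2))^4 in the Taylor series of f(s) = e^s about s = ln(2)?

f(ln(2)) = 2
f′(ln(2)) = 2
f′′(ln(2)) = 2
f′′′(ln(2)) = 2
f^(4)(ln(2)) = 2
Dividing each by k! gives the coefficients c_0, ..., c_4.

1/12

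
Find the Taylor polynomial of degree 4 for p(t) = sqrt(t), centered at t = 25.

-(t - 25)^4/2000000 + (t - 25)^3/50000 - (t - 25)^2/1000 + (t - 25)/10 + 5

Apply the Taylor formula c_k = f^(k)(a)/k!.
p(25) = 5
p′(25) = 1/10
p′′(25) = -1/500
p′′′(25) = 3/25000
p^(4)(25) = -3/250000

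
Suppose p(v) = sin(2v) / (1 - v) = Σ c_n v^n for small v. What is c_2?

Expand 1/(denominator) as a geometric series and multiply by the numerator's series.
p(0) = 0
p′(0) = 2
p′′(0) = 4
So c_2 = p′′(0)/2! = 2.

2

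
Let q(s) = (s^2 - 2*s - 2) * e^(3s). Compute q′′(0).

-28

Shift and add copies of the series according to the polynomial's terms.
From the series, [s^2] q = -14; multiply by 2! = 2 to get -28.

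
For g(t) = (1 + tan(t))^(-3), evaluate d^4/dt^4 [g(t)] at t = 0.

Substitute the inner expansion into the outer series and collect powers.
The coefficient of t^4 in the expansion is 19, so g^(4)(0) = 4! * (19) = 456.

456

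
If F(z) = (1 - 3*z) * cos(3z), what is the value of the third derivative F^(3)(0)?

81

Distribute the polynomial across the series and collect like powers.
The coefficient of z^3 in the expansion is 27/2, so F′′′(0) = 3! * (27/2) = 81.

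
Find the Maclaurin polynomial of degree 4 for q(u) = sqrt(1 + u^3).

Compute the successive derivatives at the expansion point and divide by k!.
q(0) = 1
q′(0) = 0
q′′(0) = 0
q′′′(0) = 3
q^(4)(0) = 0

u^3/2 + 1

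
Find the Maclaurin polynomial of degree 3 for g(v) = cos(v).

1 - v^2/2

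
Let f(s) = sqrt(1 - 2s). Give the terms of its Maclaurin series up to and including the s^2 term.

f(0) = 1
f′(0) = -1
f′′(0) = -1

-s^2/2 - s + 1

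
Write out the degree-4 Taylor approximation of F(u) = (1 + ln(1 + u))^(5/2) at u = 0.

Compose series: expand the inner function first, then feed it into the outer expansion.

75*u^4/128 - 35*u^3/48 + 5*u^2/8 + 5*u/2 + 1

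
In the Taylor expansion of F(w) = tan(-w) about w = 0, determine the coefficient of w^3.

-1/3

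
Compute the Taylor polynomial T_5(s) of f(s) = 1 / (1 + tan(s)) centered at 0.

-32*s^5/15 + 5*s^4/3 - 4*s^3/3 + s^2 - s + 1

Expand as Σ (-1)^k u^k with u equal to the inner function's series.
f(0) = 1
f′(0) = -1
f′′(0) = 2
f′′′(0) = -8
f^(4)(0) = 40
f^(5)(0) = -256
Then c_k = f^(k)(0)/k! gives each Taylor coefficient.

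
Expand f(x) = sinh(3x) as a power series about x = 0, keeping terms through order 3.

9*x^3/2 + 3*x

f(0) = 0
f′(0) = 3
f′′(0) = 0
f′′′(0) = 27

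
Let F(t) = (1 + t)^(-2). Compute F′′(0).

6

The coefficient of t^2 in the expansion is 3, so F′′(0) = 2! * (3) = 6.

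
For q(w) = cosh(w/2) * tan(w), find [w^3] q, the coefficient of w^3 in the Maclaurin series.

11/24

Write out both Maclaurin series and multiply, keeping only the needed powers.
q(0) = 0
q′(0) = 1
q′′(0) = 0
q′′′(0) = 11/4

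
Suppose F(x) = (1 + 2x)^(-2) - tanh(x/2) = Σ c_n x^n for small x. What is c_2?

12

Expand each term separately and add.
F(0) = 1
F′(0) = -9/2
F′′(0) = 24
The Taylor polynomial is Σ F^(k)(0)/k! · x^k.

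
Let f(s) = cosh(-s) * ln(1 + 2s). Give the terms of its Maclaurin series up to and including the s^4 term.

Expand each factor separately, then convolve coefficients.
[s^0] = 0;  [s^1] = 2;  [s^2] = -2;  [s^3] = 11/3;  [s^4] = -5.

-5*s^4 + 11*s^3/3 - 2*s^2 + 2*s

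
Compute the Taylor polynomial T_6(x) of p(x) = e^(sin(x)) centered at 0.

Let u equal the inner series; expand the outer function in u and truncate.
p(0) = 1
p′(0) = 1
p′′(0) = 1
p′′′(0) = 0
p^(4)(0) = -3
p^(5)(0) = -8
p^(6)(0) = -3
The Taylor polynomial is Σ p^(k)(0)/k! · x^k.

-x^6/240 - x^5/15 - x^4/8 + x^2/2 + x + 1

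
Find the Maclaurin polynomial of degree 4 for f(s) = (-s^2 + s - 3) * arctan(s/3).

Distribute the polynomial across the series and collect like powers.
f(0) = 0
f′(0) = -1
f′′(0) = 2/3
f′′′(0) = -16/9
f^(4)(0) = -8/27
The Taylor polynomial is Σ f^(k)(0)/k! · s^k.

-s^4/81 - 8*s^3/27 + s^2/3 - s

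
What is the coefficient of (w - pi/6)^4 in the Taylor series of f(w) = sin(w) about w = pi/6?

1/48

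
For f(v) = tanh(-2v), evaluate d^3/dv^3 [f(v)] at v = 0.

The coefficient of v^3 in the expansion is 8/3, so f′′′(0) = 3! * (8/3) = 16.

16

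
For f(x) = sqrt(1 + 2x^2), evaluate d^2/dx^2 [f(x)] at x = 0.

2

From the series, [x^2] f = 1; multiply by 2! = 2 to get 2.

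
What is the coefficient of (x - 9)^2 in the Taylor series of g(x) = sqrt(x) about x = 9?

Differentiate repeatedly and evaluate at the center.
g(9) = 3
g′(9) = 1/6
g′′(9) = -1/108

-1/216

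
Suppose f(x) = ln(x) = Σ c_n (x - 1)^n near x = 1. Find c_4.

-1/4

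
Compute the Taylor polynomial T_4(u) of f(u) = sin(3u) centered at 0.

-9*u^3/2 + 3*u

Compute the successive derivatives at the expansion point and divide by k!.
f(0) = 0
f′(0) = 3
f′′(0) = 0
f′′′(0) = -27
f^(4)(0) = 0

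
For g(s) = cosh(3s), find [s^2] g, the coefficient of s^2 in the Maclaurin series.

9/2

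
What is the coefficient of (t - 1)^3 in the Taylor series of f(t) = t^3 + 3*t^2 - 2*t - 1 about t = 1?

Differentiate repeatedly and evaluate at the center.
So c_3 = f′′′(1)/3! = 1.

1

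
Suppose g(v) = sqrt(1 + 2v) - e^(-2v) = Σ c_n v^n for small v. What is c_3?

11/6

Add the two expansions coefficient-wise.
g(0) = 0
g′(0) = 3
g′′(0) = -5
g′′′(0) = 11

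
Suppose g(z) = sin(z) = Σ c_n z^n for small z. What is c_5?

[z^0] = 0;  [z^1] = 1;  [z^2] = 0;  [z^3] = -1/6;  [z^4] = 0;  [z^5] = 1/120.

1/120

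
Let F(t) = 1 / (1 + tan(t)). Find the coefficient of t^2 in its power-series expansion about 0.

1

Expand as Σ (-1)^k u^k with u equal to the inner function's series.
F(0) = 1
F′(0) = -1
F′′(0) = 2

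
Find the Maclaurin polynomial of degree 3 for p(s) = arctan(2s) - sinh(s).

Combine the two series term by term.
p(0) = 0
p′(0) = 1
p′′(0) = 0
p′′′(0) = -17

-17*s^3/6 + s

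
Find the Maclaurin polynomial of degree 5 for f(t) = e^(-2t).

-4*t^5/15 + 2*t^4/3 - 4*t^3/3 + 2*t^2 - 2*t + 1

f(0) = 1
f′(0) = -2
f′′(0) = 4
f′′′(0) = -8
f^(4)(0) = 16
f^(5)(0) = -32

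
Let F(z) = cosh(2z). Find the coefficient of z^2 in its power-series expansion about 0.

Differentiate repeatedly and evaluate at the center.
[z^0] = 1;  [z^1] = 0;  [z^2] = 2.

2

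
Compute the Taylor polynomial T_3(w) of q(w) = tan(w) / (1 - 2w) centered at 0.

Write out both Maclaurin series and multiply, keeping only the needed powers.
[w^0] = 0;  [w^1] = 1;  [w^2] = 2;  [w^3] = 13/3.

13*w^3/3 + 2*w^2 + w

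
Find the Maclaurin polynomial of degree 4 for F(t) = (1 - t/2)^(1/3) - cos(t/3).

Expand each term separately and add.
[t^0] = 0;  [t^1] = -1/6;  [t^2] = 1/36;  [t^3] = -5/648;  [t^4] = -1/324.

-t^4/324 - 5*t^3/648 + t^2/36 - t/6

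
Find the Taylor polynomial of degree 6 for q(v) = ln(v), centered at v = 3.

-(v - 3)^6/4374 + (v - 3)^5/1215 - (v - 3)^4/324 + (v - 3)^3/81 - (v - 3)^2/18 + (v - 3)/3 + ln(3)

q(3) = ln(3)
q′(3) = 1/3
q′′(3) = -1/9
q′′′(3) = 2/27
q^(4)(3) = -2/27
q^(5)(3) = 8/81
q^(6)(3) = -40/243
Then c_k = q^(k)(3)/k! gives each Taylor coefficient.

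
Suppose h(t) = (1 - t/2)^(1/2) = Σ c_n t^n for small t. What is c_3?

Differentiate repeatedly and evaluate at the center.
h(0) = 1
h′(0) = -1/4
h′′(0) = -1/16
h′′′(0) = -3/64
So c_3 = h′′′(0)/3! = -1/128.

-1/128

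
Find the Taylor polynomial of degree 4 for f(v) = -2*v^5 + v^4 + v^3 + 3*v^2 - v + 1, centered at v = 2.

Apply the Taylor formula c_k = f^(k)(a)/k!.
f(2) = -29
f′(2) = -105
f′′(2) = -254
f′′′(2) = -426
f^(4)(2) = -456
The Taylor polynomial is Σ f^(k)(2)/k! · (v - 2)^k.

-19*(v - 2)^4 - 71*(v - 2)^3 - 127*(v - 2)^2 - 105*(v - 2) - 29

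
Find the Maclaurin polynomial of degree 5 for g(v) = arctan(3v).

243*v^5/5 - 9*v^3 + 3*v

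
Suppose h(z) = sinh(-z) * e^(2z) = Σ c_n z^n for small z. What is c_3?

Multiply the two series term by term and collect like powers.
So c_3 = h′′′(0)/3! = -13/6.

-13/6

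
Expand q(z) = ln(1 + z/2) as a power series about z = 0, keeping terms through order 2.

-z^2/8 + z/2

q(0) = 0
q′(0) = 1/2
q′′(0) = -1/4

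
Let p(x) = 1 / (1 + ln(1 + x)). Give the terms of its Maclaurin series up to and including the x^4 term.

11*x^4/3 - 7*x^3/3 + 3*x^2/2 - x + 1

Write 1/(1+u) = 1 - u + u^2 - u^3 + ... and substitute the series for u.
[x^0] = 1;  [x^1] = -1;  [x^2] = 3/2;  [x^3] = -7/3;  [x^4] = 11/3.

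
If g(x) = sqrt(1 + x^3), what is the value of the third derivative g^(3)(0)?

Differentiate repeatedly and evaluate at the center.
From the series, [x^3] g = 1/2; multiply by 3! = 6 to get 3.

3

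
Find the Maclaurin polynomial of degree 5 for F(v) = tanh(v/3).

2*v^5/3645 - v^3/81 + v/3

Use the known series and substitute for the argument.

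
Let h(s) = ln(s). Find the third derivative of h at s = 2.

1/4

From the series, [(s - 2)^3] h = 1/24; multiply by 3! = 6 to get 1/4.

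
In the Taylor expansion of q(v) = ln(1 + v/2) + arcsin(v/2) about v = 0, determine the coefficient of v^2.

-1/8

Expand each term separately and add.
q(0) = 0
q′(0) = 1
q′′(0) = -1/4
So c_2 = q′′(0)/2! = -1/8.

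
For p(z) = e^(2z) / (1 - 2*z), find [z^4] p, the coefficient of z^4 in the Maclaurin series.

130/3

Expand 1/(denominator) as a geometric series and multiply by the numerator's series.
[z^0] = 1;  [z^1] = 4;  [z^2] = 10;  [z^3] = 64/3;  [z^4] = 130/3.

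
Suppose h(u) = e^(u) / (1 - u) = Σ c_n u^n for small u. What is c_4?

Multiply the two series term by term and collect like powers.
So c_4 = h^(4)(0)/4! = 65/24.

65/24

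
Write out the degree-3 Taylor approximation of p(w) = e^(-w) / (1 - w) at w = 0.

w^3/3 + w^2/2 + 1

Use 1/(1 - r) = Σ r^k on the denominator, then take the Cauchy product.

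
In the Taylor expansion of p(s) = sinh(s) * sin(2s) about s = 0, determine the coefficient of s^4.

-1

Expand each factor separately, then convolve coefficients.
[s^0] = 0;  [s^1] = 0;  [s^2] = 2;  [s^3] = 0;  [s^4] = -1.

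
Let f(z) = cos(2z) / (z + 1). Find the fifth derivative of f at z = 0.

Use 1/(1 - r) = Σ r^k on the denominator, then take the Cauchy product.
The coefficient of z^5 in the expansion is 1/3, so f^(5)(0) = 5! * (1/3) = 40.

40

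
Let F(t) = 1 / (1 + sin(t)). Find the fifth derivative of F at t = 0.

Expand as Σ (-1)^k u^k with u equal to the inner function's series.
From the series, [t^5] F = -61/120; multiply by 5! = 120 to get -61.

-61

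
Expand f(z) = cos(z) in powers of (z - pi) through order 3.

[(z - pi)^0] = -1;  [(z - pi)^1] = 0;  [(z - pi)^2] = 1/2;  [(z - pi)^3] = 0.

(z - pi)^2/2 - 1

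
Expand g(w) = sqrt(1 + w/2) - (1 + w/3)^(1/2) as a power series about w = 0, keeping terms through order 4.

Combine the two series term by term.

-325*w^4/165888 + 19*w^3/3456 - 5*w^2/288 + w/12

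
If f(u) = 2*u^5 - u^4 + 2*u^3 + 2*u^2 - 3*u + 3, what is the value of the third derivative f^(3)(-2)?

Differentiate repeatedly and evaluate at the center.
The coefficient of (u + 2)^3 in the expansion is 90, so f′′′(-2) = 3! * (90) = 540.

540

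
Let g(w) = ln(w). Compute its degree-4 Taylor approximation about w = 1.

-(w - 1)^4/4 + (w - 1)^3/3 - (w - 1)^2/2 + (w - 1)

Differentiate repeatedly and evaluate at the center.
g(1) = 0
g′(1) = 1
g′′(1) = -1
g′′′(1) = 2
g^(4)(1) = -6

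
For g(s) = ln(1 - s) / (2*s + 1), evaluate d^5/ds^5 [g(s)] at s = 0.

Multiply the numerator's expansion by the denominator's geometric series.
The coefficient of s^5 in the expansion is -391/30, so g^(5)(0) = 5! * (-391/30) = -1564.

-1564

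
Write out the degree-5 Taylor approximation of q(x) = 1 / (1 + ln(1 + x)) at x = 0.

Write 1/(1+u) = 1 - u + u^2 - u^3 + ... and substitute the series for u.
q(0) = 1
q′(0) = -1
q′′(0) = 3
q′′′(0) = -14
q^(4)(0) = 88
q^(5)(0) = -694
The Taylor polynomial is Σ q^(k)(0)/k! · x^k.

-347*x^5/60 + 11*x^4/3 - 7*x^3/3 + 3*x^2/2 - x + 1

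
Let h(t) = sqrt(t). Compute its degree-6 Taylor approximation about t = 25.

-21*(t - 25)^6/50000000000 + 7*(t - 25)^5/500000000 - (t - 25)^4/2000000 + (t - 25)^3/50000 - (t - 25)^2/1000 + (t - 25)/10 + 5

Apply the Taylor formula c_k = f^(k)(a)/k!.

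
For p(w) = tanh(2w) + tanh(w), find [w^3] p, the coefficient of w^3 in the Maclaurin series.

Combine the two series term by term.
p(0) = 0
p′(0) = 3
p′′(0) = 0
p′′′(0) = -18
The Taylor polynomial is Σ p^(k)(0)/k! · w^k.

-3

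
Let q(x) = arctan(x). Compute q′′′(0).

From the series, [x^3] q = -1/3; multiply by 3! = 6 to get -2.

-2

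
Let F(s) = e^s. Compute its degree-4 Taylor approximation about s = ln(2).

F(ln(2)) = 2
F′(ln(2)) = 2
F′′(ln(2)) = 2
F′′′(ln(2)) = 2
F^(4)(ln(2)) = 2
Dividing each by k! gives the coefficients c_0, ..., c_4.

(s - ln(2))^4/12 + (s - ln(2))^3/3 + (s - ln(2))^2 + 2*(s - ln(2)) + 2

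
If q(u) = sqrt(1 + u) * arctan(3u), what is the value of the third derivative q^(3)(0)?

Take the Cauchy product of the two expansions.
From the series, [u^3] q = -75/8; multiply by 3! = 6 to get -225/4.

-225/4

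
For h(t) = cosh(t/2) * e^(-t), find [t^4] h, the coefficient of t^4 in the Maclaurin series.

Expand each factor separately, then convolve coefficients.
[t^0] = 1;  [t^1] = -1;  [t^2] = 5/8;  [t^3] = -7/24;  [t^4] = 41/384.
So c_4 = h^(4)(0)/4! = 41/384.

41/384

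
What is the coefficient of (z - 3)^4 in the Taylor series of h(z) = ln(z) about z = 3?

-1/324

Compute the successive derivatives at the expansion point and divide by k!.
h(3) = ln(3)
h′(3) = 1/3
h′′(3) = -1/9
h′′′(3) = 2/27
h^(4)(3) = -2/27
Dividing each by k! gives the coefficients c_0, ..., c_4.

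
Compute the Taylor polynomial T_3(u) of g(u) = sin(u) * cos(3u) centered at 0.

-14*u^3/3 + u

Take the Cauchy product of the two expansions.
[u^0] = 0;  [u^1] = 1;  [u^2] = 0;  [u^3] = -14/3.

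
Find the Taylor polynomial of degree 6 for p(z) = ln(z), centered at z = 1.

-(z - 1)^6/6 + (z - 1)^5/5 - (z - 1)^4/4 + (z - 1)^3/3 - (z - 1)^2/2 + (z - 1)

[(z - 1)^0] = 0;  [(z - 1)^1] = 1;  [(z - 1)^2] = -1/2;  [(z - 1)^3] = 1/3;  [(z - 1)^4] = -1/4;  [(z - 1)^5] = 1/5;  [(z - 1)^6] = -1/6.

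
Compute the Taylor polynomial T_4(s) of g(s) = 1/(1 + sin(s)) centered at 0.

Plug the Maclaurin series of the inner function into that of the outer and collect terms.
[s^0] = 1;  [s^1] = -1;  [s^2] = 1;  [s^3] = -5/6;  [s^4] = 2/3.

2*s^4/3 - 5*s^3/6 + s^2 - s + 1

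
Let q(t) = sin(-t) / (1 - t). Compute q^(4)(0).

Write out both Maclaurin series and multiply, keeping only the needed powers.
The coefficient of t^4 in the expansion is -5/6, so q^(4)(0) = 4! * (-5/6) = -20.

-20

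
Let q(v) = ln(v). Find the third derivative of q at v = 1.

2

The coefficient of (v - 1)^3 in the expansion is 1/3, so q′′′(1) = 3! * (1/3) = 2.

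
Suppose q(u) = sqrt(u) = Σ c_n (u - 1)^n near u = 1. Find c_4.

-5/128

Apply the Taylor formula c_k = f^(k)(a)/k!.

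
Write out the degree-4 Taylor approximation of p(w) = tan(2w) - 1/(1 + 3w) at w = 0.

Combine the two series term by term.
p(0) = -1
p′(0) = 5
p′′(0) = -18
p′′′(0) = 178
p^(4)(0) = -1944

-81*w^4 + 89*w^3/3 - 9*w^2 + 5*w - 1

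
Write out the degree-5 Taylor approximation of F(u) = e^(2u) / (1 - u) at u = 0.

Multiply the two series term by term and collect like powers.

109*u^5/15 + 7*u^4 + 19*u^3/3 + 5*u^2 + 3*u + 1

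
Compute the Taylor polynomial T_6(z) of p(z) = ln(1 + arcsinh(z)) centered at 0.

Compose series: expand the inner function first, then feed it into the outer expansion.
p(0) = 0
p′(0) = 1
p′′(0) = -1
p′′′(0) = 1
p^(4)(0) = -2
p^(5)(0) = 13
p^(6)(0) = -64

-4*z^6/45 + 13*z^5/120 - z^4/12 + z^3/6 - z^2/2 + z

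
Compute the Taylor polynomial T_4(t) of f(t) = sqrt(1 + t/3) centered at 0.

-5*t^4/10368 + t^3/432 - t^2/72 + t/6 + 1

f(0) = 1
f′(0) = 1/6
f′′(0) = -1/36
f′′′(0) = 1/72
f^(4)(0) = -5/432
Dividing each by k! gives the coefficients c_0, ..., c_4.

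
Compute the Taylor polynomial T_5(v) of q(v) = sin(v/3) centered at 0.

q(0) = 0
q′(0) = 1/3
q′′(0) = 0
q′′′(0) = -1/27
q^(4)(0) = 0
q^(5)(0) = 1/243

v^5/29160 - v^3/162 + v/3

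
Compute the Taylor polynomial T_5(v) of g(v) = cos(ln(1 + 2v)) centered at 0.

Substitute the inner expansion into the outer series and collect powers.
g(0) = 1
g′(0) = 0
g′′(0) = -4
g′′′(0) = 24
g^(4)(0) = -160
g^(5)(0) = 1280
The Taylor polynomial is Σ g^(k)(0)/k! · v^k.

32*v^5/3 - 20*v^4/3 + 4*v^3 - 2*v^2 + 1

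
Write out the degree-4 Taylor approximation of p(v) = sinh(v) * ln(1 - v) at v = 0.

Expand each factor separately, then convolve coefficients.
p(0) = 0
p′(0) = 0
p′′(0) = -2
p′′′(0) = -3
p^(4)(0) = -12

-v^4/2 - v^3/2 - v^2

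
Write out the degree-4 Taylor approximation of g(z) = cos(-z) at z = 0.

Compute the successive derivatives at the expansion point and divide by k!.

z^4/24 - z^2/2 + 1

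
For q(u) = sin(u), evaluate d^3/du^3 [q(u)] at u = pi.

Differentiate repeatedly and evaluate at the center.
The coefficient of (u - pi)^3 in the expansion is 1/6, so q′′′(pi) = 3! * (1/6) = 1.

1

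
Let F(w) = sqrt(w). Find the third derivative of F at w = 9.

1/648

Compute the successive derivatives at the expansion point and divide by k!.
From the series, [(w - 9)^3] F = 1/3888; multiply by 3! = 6 to get 1/648.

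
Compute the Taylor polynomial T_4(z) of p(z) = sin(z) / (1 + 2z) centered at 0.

Multiply the two series term by term and collect like powers.
p(0) = 0
p′(0) = 1
p′′(0) = -4
p′′′(0) = 23
p^(4)(0) = -184
Then c_k = p^(k)(0)/k! gives each Taylor coefficient.

-23*z^4/3 + 23*z^3/6 - 2*z^2 + z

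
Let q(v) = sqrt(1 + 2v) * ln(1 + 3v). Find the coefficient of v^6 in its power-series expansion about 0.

-4227/80

Expand each factor separately, then convolve coefficients.
[v^0] = 0;  [v^1] = 3;  [v^2] = -3/2;  [v^3] = 3;  [v^4] = -15/2;  [v^5] = 789/40;  [v^6] = -4227/80.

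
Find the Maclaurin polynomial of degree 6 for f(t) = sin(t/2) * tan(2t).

Multiply the two series term by term and collect like powers.
[t^0] = 0;  [t^1] = 0;  [t^2] = 1;  [t^3] = 0;  [t^4] = 31/24;  [t^5] = 0;  [t^6] = 11971/5760.

11971*t^6/5760 + 31*t^4/24 + t^2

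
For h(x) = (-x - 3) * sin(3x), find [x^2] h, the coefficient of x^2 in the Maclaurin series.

Distribute the polynomial across the series and collect like powers.
[x^0] = 0;  [x^1] = -9;  [x^2] = -3.
So c_2 = h′′(0)/2! = -3.

-3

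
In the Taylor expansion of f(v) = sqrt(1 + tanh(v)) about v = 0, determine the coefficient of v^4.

Let u equal the inner series; expand the outer function in u and truncate.

17/384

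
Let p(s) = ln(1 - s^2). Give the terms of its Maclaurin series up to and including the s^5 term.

-s^4/2 - s^2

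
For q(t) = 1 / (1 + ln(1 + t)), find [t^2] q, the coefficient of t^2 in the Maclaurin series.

Write 1/(1+u) = 1 - u + u^2 - u^3 + ... and substitute the series for u.
q(0) = 1
q′(0) = -1
q′′(0) = 3
Dividing each by k! gives the coefficients c_0, ..., c_2.

3/2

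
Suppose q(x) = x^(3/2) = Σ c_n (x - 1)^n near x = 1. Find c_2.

3/8

q(1) = 1
q′(1) = 3/2
q′′(1) = 3/4
So c_2 = q′′(1)/2! = 3/8.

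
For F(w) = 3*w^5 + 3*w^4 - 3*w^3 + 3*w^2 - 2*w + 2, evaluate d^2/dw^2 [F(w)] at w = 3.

The coefficient of (w - 3)^2 in the expansion is 948, so F′′(3) = 2! * (948) = 1896.

1896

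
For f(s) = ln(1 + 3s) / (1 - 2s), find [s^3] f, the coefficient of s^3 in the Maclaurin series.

12

Write out both Maclaurin series and multiply, keeping only the needed powers.
[s^0] = 0;  [s^1] = 3;  [s^2] = 3/2;  [s^3] = 12.
So c_3 = f′′′(0)/3! = 12.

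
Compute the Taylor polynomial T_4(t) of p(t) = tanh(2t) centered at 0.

-8*t^3/3 + 2*t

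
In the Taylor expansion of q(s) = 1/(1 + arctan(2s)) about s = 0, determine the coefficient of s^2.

4

Plug the Maclaurin series of the inner function into that of the outer and collect terms.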